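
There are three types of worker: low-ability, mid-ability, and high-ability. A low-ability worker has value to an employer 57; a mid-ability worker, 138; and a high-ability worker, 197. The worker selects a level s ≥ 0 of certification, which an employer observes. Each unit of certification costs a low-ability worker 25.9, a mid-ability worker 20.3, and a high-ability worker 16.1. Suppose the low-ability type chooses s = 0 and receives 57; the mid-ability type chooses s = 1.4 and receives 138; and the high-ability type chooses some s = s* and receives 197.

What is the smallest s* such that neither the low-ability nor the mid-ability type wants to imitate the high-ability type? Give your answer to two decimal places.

5.41

Mid-ability type (on-path payoff 138 − 20.3×1.4 = 109.58) won't mimic when 109.58 ≥ 197 − 20.3·s*, i.e. s* ≥ 4.31.
Low-ability type (on-path payoff 57) won't mimic when 57 ≥ 197 − 25.9·s*, i.e. s* ≥ 5.41.
Both must hold, so s* = max(5.41, 4.31) = 5.41. The low-ability type's constraint binds.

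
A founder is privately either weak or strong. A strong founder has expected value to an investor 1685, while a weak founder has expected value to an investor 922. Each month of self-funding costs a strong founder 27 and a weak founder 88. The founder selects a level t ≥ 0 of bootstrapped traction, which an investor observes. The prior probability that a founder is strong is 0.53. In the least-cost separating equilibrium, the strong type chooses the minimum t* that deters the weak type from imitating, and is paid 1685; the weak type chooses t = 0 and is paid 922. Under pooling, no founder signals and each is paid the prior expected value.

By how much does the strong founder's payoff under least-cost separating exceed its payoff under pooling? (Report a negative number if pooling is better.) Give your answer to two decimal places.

Least-cost separating signal: t* solves 922 = 1685 − 88·t*, so t* = (1685 − 922)/88 ≈ 8.6705.
Strong type's separating payoff: 1685 − 27 × t* = 1685 − 27 × (1685 − 922)/88 = 1685 − 20601/88 ≈ 1450.8977.
Pooling payoff: 0.53 × 1685 + 0.47 × 922 = 1326.39.
Difference: 1450.8977 − 1326.39 = 124.5077, i.e. 124.51 to two decimal places.
The strong type prefers to separate.

124.51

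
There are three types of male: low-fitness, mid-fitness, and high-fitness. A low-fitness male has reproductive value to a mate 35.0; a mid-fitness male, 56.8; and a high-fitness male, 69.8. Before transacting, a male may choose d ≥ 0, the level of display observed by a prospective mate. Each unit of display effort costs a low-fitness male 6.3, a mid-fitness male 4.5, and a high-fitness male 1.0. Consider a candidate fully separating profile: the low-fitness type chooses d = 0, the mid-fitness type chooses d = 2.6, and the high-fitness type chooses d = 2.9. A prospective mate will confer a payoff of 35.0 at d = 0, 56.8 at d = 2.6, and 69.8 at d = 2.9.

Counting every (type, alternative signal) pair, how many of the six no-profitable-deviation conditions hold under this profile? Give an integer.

Low-fitness (own payoff 35.0): to d=2.6 gives 56.8 − 6.3×2.6 = 40.42 → profitable ✗; to d=2.9 gives 69.8 − 6.3×2.9 = 51.53 → profitable ✗.
High-fitness (own payoff 69.8 − 1.0×2.9 = 66.9): to d=0 gives 35.0 → no gain ✓; to d=2.6 gives 56.8 − 1.0×2.6 = 54.2 → no gain ✓.
Mid-fitness (own payoff 56.8 − 4.5×2.6 = 45.1): to d=0 gives 35.0 → no gain ✓; to d=2.9 gives 69.8 − 4.5×2.9 = 56.75 → profitable ✗.
3 of the 6 constraints hold; not an equilibrium.

3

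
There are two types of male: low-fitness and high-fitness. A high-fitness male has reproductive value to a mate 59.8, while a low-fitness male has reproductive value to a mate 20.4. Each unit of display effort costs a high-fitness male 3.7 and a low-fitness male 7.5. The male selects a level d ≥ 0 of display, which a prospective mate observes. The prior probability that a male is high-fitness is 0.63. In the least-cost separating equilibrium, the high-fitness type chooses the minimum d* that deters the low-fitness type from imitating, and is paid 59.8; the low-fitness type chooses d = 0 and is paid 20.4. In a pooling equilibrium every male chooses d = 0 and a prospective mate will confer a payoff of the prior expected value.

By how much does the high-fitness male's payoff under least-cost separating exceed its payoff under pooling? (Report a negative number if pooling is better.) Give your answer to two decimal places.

-4.86

Least-cost separating signal: d* solves 20.4 = 59.8 − 7.5·d*, so d* = (59.8 − 20.4)/7.5 ≈ 5.2533.
High-fitness type's separating payoff: 59.8 − 3.7 × d* = 59.8 − 3.7 × (59.8 − 20.4)/7.5 = 59.8 − 145.78/7.5 ≈ 40.3627.
Pooling payoff: 0.63 × 59.8 + 0.37 × 20.4 = 45.222.
Difference: 40.3627 − 45.222 = -4.8593, i.e. -4.86 to two decimal places.
The high-fitness type would prefer the pooling outcome.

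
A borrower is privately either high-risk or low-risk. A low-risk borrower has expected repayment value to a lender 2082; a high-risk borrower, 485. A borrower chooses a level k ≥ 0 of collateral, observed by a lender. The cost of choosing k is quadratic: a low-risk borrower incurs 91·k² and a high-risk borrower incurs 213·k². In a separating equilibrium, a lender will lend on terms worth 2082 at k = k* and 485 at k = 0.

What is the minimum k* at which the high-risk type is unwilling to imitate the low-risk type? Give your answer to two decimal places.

The high-risk type at k = 0 receives 485; imitating at k* yields 2082 − 213·k*².
Indifference: 485 = 2082 − 213·k*², so k*² = (2082 − 485) / 213 ≈ 7.4977.
k* = √7.4977 ≈ 2.74.

2.74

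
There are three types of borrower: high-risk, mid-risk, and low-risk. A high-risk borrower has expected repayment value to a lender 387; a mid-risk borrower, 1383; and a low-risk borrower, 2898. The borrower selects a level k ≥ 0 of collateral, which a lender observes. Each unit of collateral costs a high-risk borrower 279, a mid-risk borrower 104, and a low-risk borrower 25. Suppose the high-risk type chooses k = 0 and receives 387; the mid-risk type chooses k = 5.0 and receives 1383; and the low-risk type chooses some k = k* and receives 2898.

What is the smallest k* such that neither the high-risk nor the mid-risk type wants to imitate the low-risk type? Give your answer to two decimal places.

19.57

High-risk type (on-path payoff 387) won't mimic when 387 ≥ 2898 − 279·k*, i.e. k* ≥ 9.00.
Mid-risk type (on-path payoff 1383 − 104×5.0 = 863) won't mimic when 863 ≥ 2898 − 104·k*, i.e. k* ≥ 19.57.
Both must hold, so k* = max(9.00, 19.57) = 19.57. The mid-risk type's constraint binds.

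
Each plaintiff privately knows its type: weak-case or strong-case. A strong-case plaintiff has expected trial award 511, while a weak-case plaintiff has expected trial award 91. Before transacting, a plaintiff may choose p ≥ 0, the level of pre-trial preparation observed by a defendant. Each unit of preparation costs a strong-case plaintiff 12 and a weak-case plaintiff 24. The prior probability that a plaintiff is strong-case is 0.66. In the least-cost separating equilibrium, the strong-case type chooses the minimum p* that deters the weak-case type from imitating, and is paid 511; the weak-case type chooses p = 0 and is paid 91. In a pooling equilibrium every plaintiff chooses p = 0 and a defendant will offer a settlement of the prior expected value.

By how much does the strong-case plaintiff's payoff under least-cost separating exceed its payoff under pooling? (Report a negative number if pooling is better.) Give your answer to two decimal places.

Least-cost separating signal: p* solves 91 = 511 − 24·p*, so p* = (511 − 91)/24 = 17.5.
Strong-case type's separating payoff: 511 − 12 × p* = 511 − 12 × (511 − 91)/24 = 511 − 5040/24 = 301.
Pooling payoff: 0.66 × 511 + 0.34 × 91 = 368.2.
Difference: 301 − 368.2 = -67.20.
The strong-case type would prefer the pooling outcome.

-67.20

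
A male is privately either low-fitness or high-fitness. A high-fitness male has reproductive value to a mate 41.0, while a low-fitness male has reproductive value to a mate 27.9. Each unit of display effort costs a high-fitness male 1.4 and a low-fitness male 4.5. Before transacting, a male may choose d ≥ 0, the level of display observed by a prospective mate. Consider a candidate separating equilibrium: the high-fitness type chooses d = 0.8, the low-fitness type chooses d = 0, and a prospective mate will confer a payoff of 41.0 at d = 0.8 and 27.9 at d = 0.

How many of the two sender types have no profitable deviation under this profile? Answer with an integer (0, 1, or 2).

High-fitness type: signal → 41.0 − 1.4 × 0.8 = 39.88; deviate to 0 → 27.9. IC holds (39.88 ≥ 27.9).
Low-fitness type: stay at 0 → 27.9; mimic → 41.0 − 4.5 × 0.8 = 37.4. IC fails (27.9 < 37.4).
1 of 2 constraints hold, so this profile is not an equilibrium.

1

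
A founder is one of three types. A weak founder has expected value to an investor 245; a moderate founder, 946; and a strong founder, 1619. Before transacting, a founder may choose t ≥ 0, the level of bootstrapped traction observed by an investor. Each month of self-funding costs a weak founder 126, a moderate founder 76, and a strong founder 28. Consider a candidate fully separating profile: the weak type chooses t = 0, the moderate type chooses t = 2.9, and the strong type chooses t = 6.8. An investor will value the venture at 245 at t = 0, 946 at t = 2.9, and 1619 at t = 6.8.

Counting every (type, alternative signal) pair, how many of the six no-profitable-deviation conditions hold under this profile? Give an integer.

Weak (own payoff 245): to t=2.9 gives 946 − 126×2.9 = 580.6 → profitable ✗; to t=6.8 gives 1619 − 126×6.8 = 762.2 → profitable ✗.
Strong (own payoff 1619 − 28×6.8 = 1428.6): to t=0 gives 245 → no gain ✓; to t=2.9 gives 946 − 28×2.9 = 864.8 → no gain ✓.
Moderate (own payoff 946 − 76×2.9 = 725.6): to t=0 gives 245 → no gain ✓; to t=6.8 gives 1619 − 76×6.8 = 1102.2 → profitable ✗.
3 of the 6 constraints hold; not an equilibrium.

3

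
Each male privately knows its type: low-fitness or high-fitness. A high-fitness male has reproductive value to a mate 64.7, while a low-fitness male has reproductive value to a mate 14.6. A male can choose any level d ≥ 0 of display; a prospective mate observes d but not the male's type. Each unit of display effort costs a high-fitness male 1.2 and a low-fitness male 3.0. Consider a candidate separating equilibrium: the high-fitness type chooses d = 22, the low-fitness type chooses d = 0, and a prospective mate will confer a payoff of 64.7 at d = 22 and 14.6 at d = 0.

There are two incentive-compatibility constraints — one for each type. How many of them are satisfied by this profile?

High-fitness type: signal → 64.7 − 1.2 × 22 = 38.3; deviate to 0 → 14.6. IC holds (38.3 ≥ 14.6).
Low-fitness type: stay at 0 → 14.6; mimic → 64.7 − 3.0 × 22 = -1.3. IC holds (14.6 ≥ -1.3).
2 of 2 constraints hold, so this is a separating equilibrium.

2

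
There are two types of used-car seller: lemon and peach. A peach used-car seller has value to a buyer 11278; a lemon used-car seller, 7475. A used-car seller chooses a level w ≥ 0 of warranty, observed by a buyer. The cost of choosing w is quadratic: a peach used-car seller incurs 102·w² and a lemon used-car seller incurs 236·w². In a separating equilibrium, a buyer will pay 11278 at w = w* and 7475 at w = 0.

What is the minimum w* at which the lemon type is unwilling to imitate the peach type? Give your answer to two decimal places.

4.01

The lemon type at w = 0 receives 7475; imitating at w* yields 11278 − 236·w*².
Indifference: 7475 = 11278 − 236·w*², so w*² = (11278 − 7475) / 236 ≈ 16.1144.
w* = √16.1144 ≈ 4.01.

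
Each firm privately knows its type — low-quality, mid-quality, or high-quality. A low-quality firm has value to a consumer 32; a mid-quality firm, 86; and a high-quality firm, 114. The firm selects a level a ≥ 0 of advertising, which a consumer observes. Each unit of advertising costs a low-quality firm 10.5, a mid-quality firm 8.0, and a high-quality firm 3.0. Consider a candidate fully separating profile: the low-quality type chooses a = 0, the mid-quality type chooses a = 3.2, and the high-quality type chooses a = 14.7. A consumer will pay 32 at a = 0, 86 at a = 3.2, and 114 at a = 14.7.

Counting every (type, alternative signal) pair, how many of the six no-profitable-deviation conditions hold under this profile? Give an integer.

Low-quality (own payoff 32): to a=3.2 gives 86 − 10.5×3.2 = 52.4 → profitable ✗; to a=14.7 gives 114 − 10.5×14.7 = -40.35 → no gain ✓.
Mid-quality (own payoff 86 − 8.0×3.2 = 60.4): to a=0 gives 32 → no gain ✓; to a=14.7 gives 114 − 8.0×14.7 = -3.6 → no gain ✓.
High-quality (own payoff 114 − 3.0×14.7 = 69.9): to a=0 gives 32 → no gain ✓; to a=3.2 gives 86 − 3.0×3.2 = 76.4 → profitable ✗.
4 of the 6 constraints hold; not an equilibrium.

4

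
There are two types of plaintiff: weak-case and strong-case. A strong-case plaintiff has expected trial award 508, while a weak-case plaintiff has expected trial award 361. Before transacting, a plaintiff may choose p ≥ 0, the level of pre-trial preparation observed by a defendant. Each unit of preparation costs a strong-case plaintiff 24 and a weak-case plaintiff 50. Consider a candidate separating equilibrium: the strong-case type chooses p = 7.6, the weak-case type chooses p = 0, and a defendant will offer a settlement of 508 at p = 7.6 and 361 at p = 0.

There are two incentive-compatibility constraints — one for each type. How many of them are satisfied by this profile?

1

Weak-case type: stay at 0 → 361; mimic → 508 − 50 × 7.6 = 128. IC holds (361 ≥ 128).
Strong-case type: signal → 508 − 24 × 7.6 = 325.6; deviate to 0 → 361. IC fails (325.6 < 361).
1 of 2 constraints hold, so this profile is not an equilibrium.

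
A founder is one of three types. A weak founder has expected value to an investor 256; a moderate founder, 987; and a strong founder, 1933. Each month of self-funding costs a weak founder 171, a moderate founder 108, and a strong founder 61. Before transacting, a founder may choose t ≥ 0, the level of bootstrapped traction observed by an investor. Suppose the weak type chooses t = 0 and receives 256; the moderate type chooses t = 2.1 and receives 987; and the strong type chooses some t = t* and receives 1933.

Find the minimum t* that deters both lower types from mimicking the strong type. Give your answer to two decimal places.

10.86

Moderate type (on-path payoff 987 − 108×2.1 = 760.2) won't mimic when 760.2 ≥ 1933 − 108·t*, i.e. t* ≥ 10.86.
Weak type (on-path payoff 256) won't mimic when 256 ≥ 1933 − 171·t*, i.e. t* ≥ 9.81.
Both must hold, so t* = max(9.81, 10.86) = 10.86. The moderate type's constraint binds.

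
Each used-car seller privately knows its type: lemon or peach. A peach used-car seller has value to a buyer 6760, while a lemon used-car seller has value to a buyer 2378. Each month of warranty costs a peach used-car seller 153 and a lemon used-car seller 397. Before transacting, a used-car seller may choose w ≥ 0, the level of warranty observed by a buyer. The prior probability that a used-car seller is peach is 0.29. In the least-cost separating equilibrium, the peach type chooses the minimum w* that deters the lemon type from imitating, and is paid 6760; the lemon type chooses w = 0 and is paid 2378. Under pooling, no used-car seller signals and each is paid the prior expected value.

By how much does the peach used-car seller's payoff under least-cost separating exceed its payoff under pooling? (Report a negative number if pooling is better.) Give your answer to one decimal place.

Least-cost separating signal: w* solves 2378 = 6760 − 397·w*, so w* = (6760 − 2378)/397 ≈ 11.0378.
Peach type's separating payoff: 6760 − 153 × w* = 6760 − 153 × (6760 − 2378)/397 = 6760 − 670446/397 ≈ 5071.219.
Pooling payoff: 0.29 × 6760 + 0.71 × 2378 = 3648.78.
Difference: 5071.219 − 3648.78 = 1422.439, i.e. 1422.4 to one decimal place.
The peach type prefers to separate.

1422.4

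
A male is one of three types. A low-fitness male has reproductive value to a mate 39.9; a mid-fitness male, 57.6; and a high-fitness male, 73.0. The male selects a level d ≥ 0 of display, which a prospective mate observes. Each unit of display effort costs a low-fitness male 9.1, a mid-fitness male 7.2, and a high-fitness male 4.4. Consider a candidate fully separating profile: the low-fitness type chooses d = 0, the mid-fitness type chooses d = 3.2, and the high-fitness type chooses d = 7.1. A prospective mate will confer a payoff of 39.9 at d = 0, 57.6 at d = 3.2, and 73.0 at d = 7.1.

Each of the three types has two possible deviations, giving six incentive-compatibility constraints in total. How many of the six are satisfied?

4

Low-fitness (own payoff 39.9): to d=3.2 gives 57.6 − 9.1×3.2 = 28.48 → no gain ✓; to d=7.1 gives 73.0 − 9.1×7.1 = 8.39 → no gain ✓.
High-fitness (own payoff 73.0 − 4.4×7.1 = 41.76): to d=0 gives 39.9 → no gain ✓; to d=3.2 gives 57.6 − 4.4×3.2 = 43.52 → profitable ✗.
Mid-fitness (own payoff 57.6 − 7.2×3.2 = 34.56): to d=0 gives 39.9 → profitable ✗; to d=7.1 gives 73.0 − 7.2×7.1 = 21.88 → no gain ✓.
4 of the 6 constraints hold; not an equilibrium.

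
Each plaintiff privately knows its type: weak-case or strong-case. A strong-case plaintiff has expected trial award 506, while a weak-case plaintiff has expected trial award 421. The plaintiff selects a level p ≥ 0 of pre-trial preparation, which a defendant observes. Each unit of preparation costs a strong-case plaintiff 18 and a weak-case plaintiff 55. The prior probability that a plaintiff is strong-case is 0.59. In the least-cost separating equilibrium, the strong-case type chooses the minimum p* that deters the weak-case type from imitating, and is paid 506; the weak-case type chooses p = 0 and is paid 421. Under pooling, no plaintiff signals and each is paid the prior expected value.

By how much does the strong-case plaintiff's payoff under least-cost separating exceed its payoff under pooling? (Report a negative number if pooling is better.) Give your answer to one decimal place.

Least-cost separating signal: p* solves 421 = 506 − 55·p*, so p* = (506 − 421)/55 ≈ 1.5455.
Strong-case type's separating payoff: 506 − 18 × p* = 506 − 18 × (506 − 421)/55 = 506 − 1530/55 ≈ 478.182.
Pooling payoff: 0.59 × 506 + 0.41 × 421 = 471.15.
Difference: 478.182 − 471.15 = 7.032, i.e. 7.0 to one decimal place.
The strong-case type prefers to separate.

7.0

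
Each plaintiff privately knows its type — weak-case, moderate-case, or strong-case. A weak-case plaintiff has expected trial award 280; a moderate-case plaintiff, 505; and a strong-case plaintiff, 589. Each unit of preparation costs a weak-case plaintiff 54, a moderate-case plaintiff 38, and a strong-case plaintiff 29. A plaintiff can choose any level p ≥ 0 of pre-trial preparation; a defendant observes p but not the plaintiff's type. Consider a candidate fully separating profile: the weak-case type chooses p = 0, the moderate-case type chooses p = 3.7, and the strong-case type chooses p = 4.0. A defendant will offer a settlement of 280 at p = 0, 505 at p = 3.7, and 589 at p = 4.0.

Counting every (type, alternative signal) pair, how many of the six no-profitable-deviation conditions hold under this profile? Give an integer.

3

Moderate-case (own payoff 505 − 38×3.7 = 364.4): to p=0 gives 280 → no gain ✓; to p=4.0 gives 589 − 38×4.0 = 437 → profitable ✗.
Strong-case (own payoff 589 − 29×4.0 = 473): to p=0 gives 280 → no gain ✓; to p=3.7 gives 505 − 29×3.7 = 397.7 → no gain ✓.
Weak-case (own payoff 280): to p=3.7 gives 505 − 54×3.7 = 305.2 → profitable ✗; to p=4.0 gives 589 − 54×4.0 = 373 → profitable ✗.
3 of the 6 constraints hold; not an equilibrium.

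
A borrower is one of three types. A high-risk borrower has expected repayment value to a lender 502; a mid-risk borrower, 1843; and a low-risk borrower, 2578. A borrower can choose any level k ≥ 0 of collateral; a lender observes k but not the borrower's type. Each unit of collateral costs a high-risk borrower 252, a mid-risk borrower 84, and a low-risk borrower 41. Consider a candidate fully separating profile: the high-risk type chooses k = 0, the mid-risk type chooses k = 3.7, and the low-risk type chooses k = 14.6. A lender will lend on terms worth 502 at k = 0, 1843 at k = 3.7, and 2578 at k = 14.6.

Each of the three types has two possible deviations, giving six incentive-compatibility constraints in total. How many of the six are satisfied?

High-risk (own payoff 502): to k=3.7 gives 1843 − 252×3.7 = 910.6 → profitable ✗; to k=14.6 gives 2578 − 252×14.6 = -1101.2 → no gain ✓.
Low-risk (own payoff 2578 − 41×14.6 = 1979.4): to k=0 gives 502 → no gain ✓; to k=3.7 gives 1843 − 41×3.7 = 1691.3 → no gain ✓.
Mid-risk (own payoff 1843 − 84×3.7 = 1532.2): to k=0 gives 502 → no gain ✓; to k=14.6 gives 2578 − 84×14.6 = 1351.6 → no gain ✓.
5 of the 6 constraints hold; not an equilibrium.

5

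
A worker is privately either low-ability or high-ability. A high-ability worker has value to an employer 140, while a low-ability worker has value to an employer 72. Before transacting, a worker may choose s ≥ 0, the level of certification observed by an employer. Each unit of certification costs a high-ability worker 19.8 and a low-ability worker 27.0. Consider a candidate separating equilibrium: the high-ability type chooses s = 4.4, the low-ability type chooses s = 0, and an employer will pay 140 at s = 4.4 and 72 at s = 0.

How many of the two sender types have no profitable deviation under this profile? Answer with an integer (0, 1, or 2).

1

Low-ability type: stay at 0 → 72; mimic → 140 − 27.0 × 4.4 = 21.2. IC holds (72 ≥ 21.2).
High-ability type: signal → 140 − 19.8 × 4.4 = 52.88; deviate to 0 → 72. IC fails (52.88 < 72).
1 of 2 constraints hold, so this profile is not an equilibrium.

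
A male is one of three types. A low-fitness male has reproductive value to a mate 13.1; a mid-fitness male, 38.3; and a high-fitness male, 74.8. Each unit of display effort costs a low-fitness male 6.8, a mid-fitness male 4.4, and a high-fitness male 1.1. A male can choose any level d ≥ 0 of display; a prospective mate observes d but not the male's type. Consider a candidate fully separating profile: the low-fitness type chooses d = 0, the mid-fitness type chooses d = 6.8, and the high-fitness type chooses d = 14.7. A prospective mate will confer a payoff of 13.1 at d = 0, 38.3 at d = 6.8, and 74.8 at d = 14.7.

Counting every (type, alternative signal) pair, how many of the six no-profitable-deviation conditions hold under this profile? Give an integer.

4

Low-fitness (own payoff 13.1): to d=6.8 gives 38.3 − 6.8×6.8 = -7.94 → no gain ✓; to d=14.7 gives 74.8 − 6.8×14.7 = -25.16 → no gain ✓.
High-fitness (own payoff 74.8 − 1.1×14.7 = 58.63): to d=0 gives 13.1 → no gain ✓; to d=6.8 gives 38.3 − 1.1×6.8 = 30.82 → no gain ✓.
Mid-fitness (own payoff 38.3 − 4.4×6.8 = 8.38): to d=0 gives 13.1 → profitable ✗; to d=14.7 gives 74.8 − 4.4×14.7 = 10.12 → profitable ✗.
4 of the 6 constraints hold; not an equilibrium.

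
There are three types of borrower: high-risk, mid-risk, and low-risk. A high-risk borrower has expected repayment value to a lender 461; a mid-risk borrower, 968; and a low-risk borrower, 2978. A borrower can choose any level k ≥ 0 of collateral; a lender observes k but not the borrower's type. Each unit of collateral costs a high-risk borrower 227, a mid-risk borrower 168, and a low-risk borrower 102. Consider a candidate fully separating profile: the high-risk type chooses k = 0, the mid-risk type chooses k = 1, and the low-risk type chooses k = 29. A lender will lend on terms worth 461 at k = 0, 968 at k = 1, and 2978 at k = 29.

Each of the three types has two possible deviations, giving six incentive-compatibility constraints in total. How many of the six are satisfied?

3

Low-risk (own payoff 2978 − 102×29 = 20): to k=0 gives 461 → profitable ✗; to k=1 gives 968 − 102×1 = 866 → profitable ✗.
High-risk (own payoff 461): to k=1 gives 968 − 227×1 = 741 → profitable ✗; to k=29 gives 2978 − 227×29 = -3605 → no gain ✓.
Mid-risk (own payoff 968 − 168×1 = 800): to k=0 gives 461 → no gain ✓; to k=29 gives 2978 − 168×29 = -1894 → no gain ✓.
3 of the 6 constraints hold; not an equilibrium.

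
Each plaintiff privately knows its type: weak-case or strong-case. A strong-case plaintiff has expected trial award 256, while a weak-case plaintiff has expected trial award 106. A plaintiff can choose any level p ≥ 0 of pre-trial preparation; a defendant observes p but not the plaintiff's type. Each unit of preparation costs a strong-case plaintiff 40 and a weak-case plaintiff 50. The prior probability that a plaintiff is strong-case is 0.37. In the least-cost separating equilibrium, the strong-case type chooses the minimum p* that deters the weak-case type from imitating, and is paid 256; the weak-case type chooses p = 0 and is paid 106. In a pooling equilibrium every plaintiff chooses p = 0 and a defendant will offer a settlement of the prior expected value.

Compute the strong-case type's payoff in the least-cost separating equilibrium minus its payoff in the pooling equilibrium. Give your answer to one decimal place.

-25.5

Least-cost separating signal: p* solves 106 = 256 − 50·p*, so p* = (256 − 106)/50 = 3.
Strong-case type's separating payoff: 256 − 40 × p* = 256 − 40 × (256 − 106)/50 = 256 − 6000/50 = 136.
Pooling payoff: 0.37 × 256 + 0.63 × 106 = 161.5.
Difference: 136 − 161.5 = -25.5.
The strong-case type would prefer the pooling outcome.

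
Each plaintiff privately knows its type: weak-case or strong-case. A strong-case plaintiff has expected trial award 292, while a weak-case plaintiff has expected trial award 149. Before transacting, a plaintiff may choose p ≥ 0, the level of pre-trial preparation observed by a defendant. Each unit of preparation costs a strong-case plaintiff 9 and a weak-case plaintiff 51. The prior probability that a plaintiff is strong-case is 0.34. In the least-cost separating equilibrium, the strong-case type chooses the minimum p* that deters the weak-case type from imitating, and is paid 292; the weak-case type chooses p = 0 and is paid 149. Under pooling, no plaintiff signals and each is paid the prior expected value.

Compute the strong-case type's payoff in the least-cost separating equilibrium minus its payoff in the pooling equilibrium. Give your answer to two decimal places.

69.14

Least-cost separating signal: p* solves 149 = 292 − 51·p*, so p* = (292 − 149)/51 ≈ 2.8039.
Strong-case type's separating payoff: 292 − 9 × p* = 292 − 9 × (292 − 149)/51 = 292 − 1287/51 ≈ 266.7647.
Pooling payoff: 0.34 × 292 + 0.66 × 149 = 197.62.
Difference: 266.7647 − 197.62 = 69.1447, i.e. 69.14 to two decimal places.
The strong-case type prefers to separate.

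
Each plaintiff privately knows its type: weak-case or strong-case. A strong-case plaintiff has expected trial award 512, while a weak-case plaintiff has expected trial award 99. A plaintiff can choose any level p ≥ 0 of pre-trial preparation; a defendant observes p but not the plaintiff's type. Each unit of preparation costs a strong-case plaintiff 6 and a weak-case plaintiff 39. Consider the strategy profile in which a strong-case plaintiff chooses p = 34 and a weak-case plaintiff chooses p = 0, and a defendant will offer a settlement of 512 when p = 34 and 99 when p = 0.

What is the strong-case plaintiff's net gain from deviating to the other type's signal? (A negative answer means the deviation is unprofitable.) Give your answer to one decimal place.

Playing p = 34 the strong-case plaintiff receives 512 − 6 × 34 = 308.
Deviating to p = 0 yields 99 instead.
Gain from deviating: 99 − 308 = -209.0.
The gain is negative, so the strong-case type's incentive-compatibility constraint is satisfied.

-209.0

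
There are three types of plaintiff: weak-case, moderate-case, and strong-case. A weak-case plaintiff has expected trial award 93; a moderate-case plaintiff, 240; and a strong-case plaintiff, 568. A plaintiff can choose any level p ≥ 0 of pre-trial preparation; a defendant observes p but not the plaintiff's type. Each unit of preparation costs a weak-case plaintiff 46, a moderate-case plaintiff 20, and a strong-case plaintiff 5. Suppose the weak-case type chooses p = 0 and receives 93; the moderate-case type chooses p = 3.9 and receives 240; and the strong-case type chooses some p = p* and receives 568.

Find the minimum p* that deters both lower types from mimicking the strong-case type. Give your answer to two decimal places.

Moderate-case type (on-path payoff 240 − 20×3.9 = 162) won't mimic when 162 ≥ 568 − 20·p*, i.e. p* ≥ 20.30.
Weak-case type (on-path payoff 93) won't mimic when 93 ≥ 568 − 46·p*, i.e. p* ≥ 10.33.
Both must hold, so p* = max(10.33, 20.30) = 20.30. The moderate-case type's constraint binds.

20.30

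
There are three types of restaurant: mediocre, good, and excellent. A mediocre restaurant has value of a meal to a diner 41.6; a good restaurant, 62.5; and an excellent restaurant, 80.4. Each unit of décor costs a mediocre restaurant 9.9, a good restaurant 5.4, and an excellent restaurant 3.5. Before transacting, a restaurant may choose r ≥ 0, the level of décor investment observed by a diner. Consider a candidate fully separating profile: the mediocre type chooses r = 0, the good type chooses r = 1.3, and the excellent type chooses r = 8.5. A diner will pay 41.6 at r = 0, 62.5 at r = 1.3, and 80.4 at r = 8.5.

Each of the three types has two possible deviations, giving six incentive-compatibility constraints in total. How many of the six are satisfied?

4

Mediocre (own payoff 41.6): to r=1.3 gives 62.5 − 9.9×1.3 = 49.63 → profitable ✗; to r=8.5 gives 80.4 − 9.9×8.5 = -3.75 → no gain ✓.
Excellent (own payoff 80.4 − 3.5×8.5 = 50.65): to r=0 gives 41.6 → no gain ✓; to r=1.3 gives 62.5 − 3.5×1.3 = 57.95 → profitable ✗.
Good (own payoff 62.5 − 5.4×1.3 = 55.48): to r=0 gives 41.6 → no gain ✓; to r=8.5 gives 80.4 − 5.4×8.5 = 34.5 → no gain ✓.
4 of the 6 constraints hold; not an equilibrium.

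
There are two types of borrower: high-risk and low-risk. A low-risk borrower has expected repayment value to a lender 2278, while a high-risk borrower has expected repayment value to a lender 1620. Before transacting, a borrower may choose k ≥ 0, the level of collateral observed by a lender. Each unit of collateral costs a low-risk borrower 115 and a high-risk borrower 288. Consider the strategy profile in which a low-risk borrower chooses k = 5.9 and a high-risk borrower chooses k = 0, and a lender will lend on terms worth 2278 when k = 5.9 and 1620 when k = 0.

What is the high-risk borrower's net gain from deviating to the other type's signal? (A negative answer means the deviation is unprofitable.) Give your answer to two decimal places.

Playing k = 0 the high-risk borrower receives 1620.
Deviating to k = 5.9 brings payment 2278 at cost 288 × 5.9 = 1699.2, netting 578.8.
Gain from deviating: 578.8 − 1620 = -1041.20.
The gain is negative, so the high-risk type's incentive-compatibility constraint is satisfied.

-1041.20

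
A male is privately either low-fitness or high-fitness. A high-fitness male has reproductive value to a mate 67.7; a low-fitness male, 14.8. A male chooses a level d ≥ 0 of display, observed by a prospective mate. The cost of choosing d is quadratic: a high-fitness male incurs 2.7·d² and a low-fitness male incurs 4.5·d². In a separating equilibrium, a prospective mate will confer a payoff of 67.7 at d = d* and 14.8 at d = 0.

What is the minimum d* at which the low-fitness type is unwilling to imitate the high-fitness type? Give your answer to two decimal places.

The low-fitness type at d = 0 receives 14.8; imitating at d* yields 67.7 − 4.5·d*².
Indifference: 14.8 = 67.7 − 4.5·d*², so d*² = (67.7 − 14.8) / 4.5 ≈ 11.7556.
d* = √11.7556 ≈ 3.43.

3.43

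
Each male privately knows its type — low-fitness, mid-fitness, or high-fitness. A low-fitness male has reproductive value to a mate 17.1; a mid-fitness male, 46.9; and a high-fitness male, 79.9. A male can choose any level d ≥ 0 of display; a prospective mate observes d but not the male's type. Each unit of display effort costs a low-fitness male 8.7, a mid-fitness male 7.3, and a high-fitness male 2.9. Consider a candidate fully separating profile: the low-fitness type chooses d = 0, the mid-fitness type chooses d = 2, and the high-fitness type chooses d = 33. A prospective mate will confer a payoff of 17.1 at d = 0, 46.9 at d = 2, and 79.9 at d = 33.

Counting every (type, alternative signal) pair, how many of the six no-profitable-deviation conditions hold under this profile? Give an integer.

3

Low-fitness (own payoff 17.1): to d=2 gives 46.9 − 8.7×2 = 29.5 → profitable ✗; to d=33 gives 79.9 − 8.7×33 = -207.2 → no gain ✓.
High-fitness (own payoff 79.9 − 2.9×33 = -15.8): to d=0 gives 17.1 → profitable ✗; to d=2 gives 46.9 − 2.9×2 = 41.1 → profitable ✗.
Mid-fitness (own payoff 46.9 − 7.3×2 = 32.3): to d=0 gives 17.1 → no gain ✓; to d=33 gives 79.9 − 7.3×33 = -161 → no gain ✓.
3 of the 6 constraints hold; not an equilibrium.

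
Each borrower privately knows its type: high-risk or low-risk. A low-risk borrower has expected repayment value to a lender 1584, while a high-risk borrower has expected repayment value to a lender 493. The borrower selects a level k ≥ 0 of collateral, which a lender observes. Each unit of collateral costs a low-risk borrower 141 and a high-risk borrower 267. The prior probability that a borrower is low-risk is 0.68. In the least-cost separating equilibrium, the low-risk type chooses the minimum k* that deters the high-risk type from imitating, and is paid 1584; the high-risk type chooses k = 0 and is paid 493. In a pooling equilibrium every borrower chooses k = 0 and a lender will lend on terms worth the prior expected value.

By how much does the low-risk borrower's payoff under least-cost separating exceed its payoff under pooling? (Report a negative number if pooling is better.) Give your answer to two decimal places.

-227.03

Least-cost separating signal: k* solves 493 = 1584 − 267·k*, so k* = (1584 − 493)/267 ≈ 4.0861.
Low-risk type's separating payoff: 1584 − 141 × k* = 1584 − 141 × (1584 − 493)/267 = 1584 − 153831/267 ≈ 1007.8539.
Pooling payoff: 0.68 × 1584 + 0.32 × 493 = 1234.88.
Difference: 1007.8539 − 1234.88 = -227.0261, i.e. -227.03 to two decimal places.
The low-risk type would prefer the pooling outcome.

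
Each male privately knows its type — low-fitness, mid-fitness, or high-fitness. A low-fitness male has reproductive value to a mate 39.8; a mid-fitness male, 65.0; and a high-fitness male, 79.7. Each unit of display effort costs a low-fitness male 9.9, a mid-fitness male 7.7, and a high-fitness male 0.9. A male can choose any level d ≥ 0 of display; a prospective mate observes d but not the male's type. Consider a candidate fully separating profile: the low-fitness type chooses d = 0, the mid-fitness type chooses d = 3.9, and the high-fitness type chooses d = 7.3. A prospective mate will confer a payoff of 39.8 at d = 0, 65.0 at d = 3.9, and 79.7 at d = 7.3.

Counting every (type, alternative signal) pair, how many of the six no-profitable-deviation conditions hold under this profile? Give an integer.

5

High-fitness (own payoff 79.7 − 0.9×7.3 = 73.13): to d=0 gives 39.8 → no gain ✓; to d=3.9 gives 65.0 − 0.9×3.9 = 61.49 → no gain ✓.
Mid-fitness (own payoff 65.0 − 7.7×3.9 = 34.97): to d=0 gives 39.8 → profitable ✗; to d=7.3 gives 79.7 − 7.7×7.3 = 23.49 → no gain ✓.
Low-fitness (own payoff 39.8): to d=3.9 gives 65.0 − 9.9×3.9 = 26.39 → no gain ✓; to d=7.3 gives 79.7 − 9.9×7.3 = 7.43 → no gain ✓.
5 of the 6 constraints hold; not an equilibrium.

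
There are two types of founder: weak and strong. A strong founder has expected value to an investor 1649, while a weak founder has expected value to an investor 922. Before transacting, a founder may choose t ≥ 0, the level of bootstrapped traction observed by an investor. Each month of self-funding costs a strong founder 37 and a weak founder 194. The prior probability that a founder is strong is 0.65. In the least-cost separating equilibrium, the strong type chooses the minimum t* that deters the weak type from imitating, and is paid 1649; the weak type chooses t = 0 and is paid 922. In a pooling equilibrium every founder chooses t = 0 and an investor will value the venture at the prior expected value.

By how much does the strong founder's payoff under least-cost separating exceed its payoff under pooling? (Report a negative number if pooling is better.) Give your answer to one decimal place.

115.8

Least-cost separating signal: t* solves 922 = 1649 − 194·t*, so t* = (1649 − 922)/194 ≈ 3.7474.
Strong type's separating payoff: 1649 − 37 × t* = 1649 − 37 × (1649 − 922)/194 = 1649 − 26899/194 ≈ 1510.345.
Pooling payoff: 0.65 × 1649 + 0.35 × 922 = 1394.55.
Difference: 1510.345 − 1394.55 = 115.795, i.e. 115.8 to one decimal place.
The strong type prefers to separate.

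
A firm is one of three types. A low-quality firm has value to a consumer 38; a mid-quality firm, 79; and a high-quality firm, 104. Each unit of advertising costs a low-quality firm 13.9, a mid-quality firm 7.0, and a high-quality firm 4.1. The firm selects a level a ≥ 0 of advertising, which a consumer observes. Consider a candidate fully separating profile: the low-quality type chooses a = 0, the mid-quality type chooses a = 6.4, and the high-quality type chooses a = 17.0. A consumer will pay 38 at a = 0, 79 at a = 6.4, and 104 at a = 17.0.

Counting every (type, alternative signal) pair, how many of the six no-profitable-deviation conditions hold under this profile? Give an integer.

3

High-quality (own payoff 104 − 4.1×17.0 = 34.3): to a=0 gives 38 → profitable ✗; to a=6.4 gives 79 − 4.1×6.4 = 52.76 → profitable ✗.
Mid-quality (own payoff 79 − 7.0×6.4 = 34.2): to a=0 gives 38 → profitable ✗; to a=17.0 gives 104 − 7.0×17.0 = -15 → no gain ✓.
Low-quality (own payoff 38): to a=6.4 gives 79 − 13.9×6.4 = -9.96 → no gain ✓; to a=17.0 gives 104 − 13.9×17.0 = -132.3 → no gain ✓.
3 of the 6 constraints hold; not an equilibrium.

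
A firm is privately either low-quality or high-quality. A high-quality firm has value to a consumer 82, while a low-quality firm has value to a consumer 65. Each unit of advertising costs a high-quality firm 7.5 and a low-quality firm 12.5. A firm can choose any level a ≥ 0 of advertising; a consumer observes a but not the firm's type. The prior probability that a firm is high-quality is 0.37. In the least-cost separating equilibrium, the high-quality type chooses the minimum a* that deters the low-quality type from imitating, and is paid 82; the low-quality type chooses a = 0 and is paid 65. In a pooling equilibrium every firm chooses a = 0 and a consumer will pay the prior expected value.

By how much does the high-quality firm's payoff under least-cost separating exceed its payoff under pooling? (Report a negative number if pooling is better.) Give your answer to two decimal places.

0.51

Least-cost separating signal: a* solves 65 = 82 − 12.5·a*, so a* = (82 − 65)/12.5 = 1.36.
High-quality type's separating payoff: 82 − 7.5 × a* = 82 − 7.5 × (82 − 65)/12.5 = 82 − 127.5/12.5 = 71.8.
Pooling payoff: 0.37 × 82 + 0.63 × 65 = 71.29.
Difference: 71.8 − 71.29 = 0.51.
The high-quality type prefers to separate.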